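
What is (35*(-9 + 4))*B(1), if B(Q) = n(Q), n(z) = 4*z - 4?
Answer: 0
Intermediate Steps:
n(z) = -4 + 4*z
B(Q) = -4 + 4*Q
(35*(-9 + 4))*B(1) = (35*(-9 + 4))*(-4 + 4*1) = (35*(-5))*(-4 + 4) = -175*0 = 0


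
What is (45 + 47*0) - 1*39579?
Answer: -39534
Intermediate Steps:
(45 + 47*0) - 1*39579 = (45 + 0) - 39579 = 45 - 39579 = -39534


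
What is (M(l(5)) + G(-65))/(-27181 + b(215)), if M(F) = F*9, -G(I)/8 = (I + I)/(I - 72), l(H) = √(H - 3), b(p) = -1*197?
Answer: 40/144261 - √2/3042 ≈ -0.00018762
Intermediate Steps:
b(p) = -197
l(H) = √(-3 + H)
G(I) = -16*I/(-72 + I) (G(I) = -8*(I + I)/(I - 72) = -8*2*I/(-72 + I) = -16*I/(-72 + I))
M(F) = 9*F
(M(l(5)) + G(-65))/(-27181 + b(215)) = (9*√(-3 + 5) - 16*(-65)/(-72 - 65))/(-27181 - 197) = (9*√2 - 16*(-65)/(-137))/(-27378) = (9*√2 - 16*(-65)*(-1/137))*(-1/27378) = (9*√2 - 1040/137)*(-1/27378) = (-1040/137 + 9*√2)*(-1/27378) = 40/144261 - √2/3042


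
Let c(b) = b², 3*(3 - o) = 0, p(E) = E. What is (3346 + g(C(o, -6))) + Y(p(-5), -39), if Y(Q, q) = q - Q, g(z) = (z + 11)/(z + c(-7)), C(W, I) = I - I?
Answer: 162299/49 ≈ 3312.2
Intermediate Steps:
o = 3 (o = 3 - ⅓*0 = 3 + 0 = 3)
C(W, I) = 0
g(z) = (11 + z)/(49 + z) (g(z) = (z + 11)/(z + (-7)²) = (11 + z)/(z + 49) = (11 + z)/(49 + z))
(3346 + g(C(o, -6))) + Y(p(-5), -39) = (3346 + (11 + 0)/(49 + 0)) + (-39 - 1*(-5)) = (3346 + 11/49) + (-39 + 5) = (3346 + (1/49)*11) - 34 = (3346 + 11/49) - 34 = 163965/49 - 34 = 162299/49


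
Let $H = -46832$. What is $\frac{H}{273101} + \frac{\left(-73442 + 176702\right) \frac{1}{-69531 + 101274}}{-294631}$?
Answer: $- \frac{146007720430772}{851389803354711} \approx -0.17149$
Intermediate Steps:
$\frac{H}{273101} + \frac{\left(-73442 + 176702\right) \frac{1}{-69531 + 101274}}{-294631} = - \frac{46832}{273101} + \frac{\left(-73442 + 176702\right) \frac{1}{-69531 + 101274}}{-294631} = \left(-46832\right) \frac{1}{273101} + \frac{103260}{31743} \left(- \frac{1}{294631}\right) = - \frac{46832}{273101} + 103260 \cdot \frac{1}{31743} \left(- \frac{1}{294631}\right) = - \frac{46832}{273101} + \frac{34420}{10581} \left(- \frac{1}{294631}\right) = - \frac{46832}{273101} - \frac{34420}{3117490611} = - \frac{146007720430772}{851389803354711}$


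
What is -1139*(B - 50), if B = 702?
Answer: -742628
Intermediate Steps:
-1139*(B - 50) = -1139*(702 - 50) = -1139*652 = -742628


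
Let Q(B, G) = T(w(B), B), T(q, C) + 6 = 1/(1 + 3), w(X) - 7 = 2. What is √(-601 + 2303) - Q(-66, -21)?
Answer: 23/4 + √1702 ≈ 47.005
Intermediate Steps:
w(X) = 9 (w(X) = 7 + 2 = 9)
T(q, C) = -23/4 (T(q, C) = -6 + 1/(1 + 3) = -6 + 1/4 = -6 + ¼ = -23/4)
Q(B, G) = -23/4
√(-601 + 2303) - Q(-66, -21) = √(-601 + 2303) - 1*(-23/4) = √1702 + 23/4 = 23/4 + √1702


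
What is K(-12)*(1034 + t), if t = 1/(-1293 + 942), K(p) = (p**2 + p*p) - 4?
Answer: 103072972/351 ≈ 2.9366e+5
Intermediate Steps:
K(p) = -4 + 2*p**2 (K(p) = (p**2 + p**2) - 4 = 2*p**2 - 4 = -4 + 2*p**2)
t = -1/351 (t = 1/(-351) = -1/351 ≈ -0.0028490)
K(-12)*(1034 + t) = (-4 + 2*(-12)**2)*(1034 - 1/351) = (-4 + 2*144)*(362933/351) = (-4 + 288)*(362933/351) = 284*(362933/351) = 103072972/351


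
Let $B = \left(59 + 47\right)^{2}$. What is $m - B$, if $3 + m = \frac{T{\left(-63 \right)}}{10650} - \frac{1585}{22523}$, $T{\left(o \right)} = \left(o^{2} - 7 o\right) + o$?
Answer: $- \frac{898605780273}{79956650} \approx -11239.0$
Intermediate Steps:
$T{\left(o \right)} = o^{2} - 6 o$
$m = - \frac{212860873}{79956650}$ ($m = -3 - \left(\frac{1585}{22523} - \frac{\left(-63\right) \left(-6 - 63\right)}{10650}\right) = -3 - \left(\frac{1585}{22523} - \left(-63\right) \left(-69\right) \frac{1}{10650}\right) = -3 + \left(4347 \cdot \frac{1}{10650} - \frac{1585}{22523}\right) = -3 + \left(\frac{1449}{3550} - \frac{1585}{22523}\right) = -3 + \frac{27009077}{79956650} = - \frac{212860873}{79956650} \approx -2.6622$)
$B = 11236$ ($B = 106^{2} = 11236$)
$m - B = - \frac{212860873}{79956650} - 11236 = - \frac{898605780273}{79956650}$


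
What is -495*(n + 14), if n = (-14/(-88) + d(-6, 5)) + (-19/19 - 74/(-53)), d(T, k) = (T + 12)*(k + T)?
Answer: -897795/212 ≈ -4234.9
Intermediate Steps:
d(T, k) = (12 + T)*(T + k)
n = -12697/2332 (n = (-14/(-88) + ((-6)² + 12*(-6) + 12*5 - 6*5)) + (-19/19 - 74/(-53)) = (-14*(-1/88) + (36 - 72 + 60 - 30)) + (-19*1/19 - 74*(-1/53)) = (7/44 - 6) + (-1 + 74/53) = -257/44 + 21/53 = -12697/2332 ≈ -5.4447)
-495*(n + 14) = -495*(-12697/2332 + 14) = -495*19951/2332 = -897795/212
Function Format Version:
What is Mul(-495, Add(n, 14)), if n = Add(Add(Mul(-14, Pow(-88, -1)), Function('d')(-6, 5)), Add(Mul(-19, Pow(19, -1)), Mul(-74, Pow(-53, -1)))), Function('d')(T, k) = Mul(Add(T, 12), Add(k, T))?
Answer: Rational(-897795, 212) ≈ -4234.9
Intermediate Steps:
Function('d')(T, k) = Mul(Add(12, T), Add(T, k))
n = Rational(-12697, 2332) (n = Add(Add(Mul(-14, Pow(-88, -1)), Add(Pow(-6, 2), Mul(12, -6), Mul(12, 5), Mul(-6, 5))), Add(Mul(-19, Pow(19, -1)), Mul(-74, Pow(-53, -1)))) = Add(Add(Mul(-14, Rational(-1, 88)), Add(36, -72, 60, -30)), Add(Mul(-19, Rational(1, 19)), Mul(-74, Rational(-1, 53)))) = Add(Add(Rational(7, 44), -6), Add(-1, Rational(74, 53))) = Add(Rational(-257, 44), Rational(21, 53)) = Rational(-12697, 2332) ≈ -5.4447)
Mul(-495, Add(n, 14)) = Mul(-495, Add(Rational(-12697, 2332), 14)) = Mul(-495, Rational(19951, 2332)) = Rational(-897795, 212)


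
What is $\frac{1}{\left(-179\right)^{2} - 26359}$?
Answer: $\frac{1}{5682} \approx 0.00017599$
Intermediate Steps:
$\frac{1}{\left(-179\right)^{2} - 26359} = \frac{1}{32041 - 26359} = \frac{1}{5682}$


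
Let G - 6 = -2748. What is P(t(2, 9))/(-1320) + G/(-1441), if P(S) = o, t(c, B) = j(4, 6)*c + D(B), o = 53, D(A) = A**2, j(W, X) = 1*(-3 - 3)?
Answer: 322097/172920 ≈ 1.8627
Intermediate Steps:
G = -2742 (G = 6 - 2748 = -2742)
j(W, X) = -6 (j(W, X) = 1*(-6) = -6)
t(c, B) = B**2 - 6*c (t(c, B) = -6*c + B**2 = B**2 - 6*c)
P(S) = 53
P(t(2, 9))/(-1320) + G/(-1441) = 53/(-1320) - 2742/(-1441) = 53*(-1/1320) - 2742*(-1/1441) = -53/1320 + 2742/1441 = 322097/172920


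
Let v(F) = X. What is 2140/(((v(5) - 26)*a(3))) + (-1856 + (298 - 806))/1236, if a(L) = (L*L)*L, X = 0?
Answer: -179357/36153 ≈ -4.9611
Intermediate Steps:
v(F) = 0
a(L) = L³ (a(L) = L²*L = L³)
2140/(((v(5) - 26)*a(3))) + (-1856 + (298 - 806))/1236 = 2140/(((0 - 26)*3³)) + (-1856 + (298 - 806))/1236 = 2140/((-26*27)) + (-1856 - 508)*(1/1236) = 2140/(-702) - 2364*1/1236 = 2140*(-1/702) - 197/103 = -1070/351 - 197/103 = -179357/36153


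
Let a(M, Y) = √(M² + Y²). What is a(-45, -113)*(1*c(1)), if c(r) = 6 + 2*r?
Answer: 8*√14794 ≈ 973.04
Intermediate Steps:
a(-45, -113)*(1*c(1)) = √((-45)² + (-113)²)*(1*(6 + 2*1)) = √(2025 + 12769)*(1*(6 + 2)) = √14794*(1*8) = √14794*8 = 8*√14794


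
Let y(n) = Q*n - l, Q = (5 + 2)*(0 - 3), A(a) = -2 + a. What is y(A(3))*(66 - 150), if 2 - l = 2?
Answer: 1764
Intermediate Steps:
l = 0 (l = 2 - 1*2 = 2 - 2 = 0)
Q = -21 (Q = 7*(-3) = -21)
y(n) = -21*n (y(n) = -21*n - 1*0 = -21*n + 0 = -21*n)
y(A(3))*(66 - 150) = (-21*(-2 + 3))*(66 - 150) = -21*1*(-84) = -21*(-84) = 1764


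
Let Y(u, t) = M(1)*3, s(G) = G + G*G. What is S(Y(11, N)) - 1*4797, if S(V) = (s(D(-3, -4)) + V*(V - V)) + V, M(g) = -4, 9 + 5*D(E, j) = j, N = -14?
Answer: -120121/25 ≈ -4804.8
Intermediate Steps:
D(E, j) = -9/5 + j/5
s(G) = G + G**2
Y(u, t) = -12 (Y(u, t) = -4*3 = -12)
S(V) = 104/25 + V (S(V) = ((-9/5 + (1/5)*(-4))*(1 + (-9/5 + (1/5)*(-4))) + V*(V - V)) + V = ((-9/5 - 4/5)*(1 + (-9/5 - 4/5)) + V*0) + V = (-13*(1 - 13/5)/5 + 0) + V = (-13/5*(-8/5) + 0) + V = (104/25 + 0) + V = 104/25 + V)
S(Y(11, N)) - 1*4797 = (104/25 - 12) - 1*4797 = -196/25 - 4797 = -120121/25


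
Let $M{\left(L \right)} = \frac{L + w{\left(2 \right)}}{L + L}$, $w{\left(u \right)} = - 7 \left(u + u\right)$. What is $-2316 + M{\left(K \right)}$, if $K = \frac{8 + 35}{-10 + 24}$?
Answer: $- \frac{199525}{86} \approx -2320.1$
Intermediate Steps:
$w{\left(u \right)} = - 14 u$ ($w{\left(u \right)} = - 7 \cdot 2 u = - 14 u$)
$K = \frac{43}{14} \approx 3.0714$
$M{\left(L \right)} = \frac{-28 + L}{2 L}$ ($M{\left(L \right)} = \frac{L - 28}{L + L} = \frac{L - 28}{2 L} = \left(-28 + L\right) \frac{1}{2 L} = \frac{-28 + L}{2 L}$)
$-2316 + M{\left(K \right)} = -2316 + \frac{-28 + \frac{43}{14}}{2 \cdot \frac{43}{14}} = -2316 + \frac{1}{2} \cdot \frac{14}{43} \left(- \frac{349}{14}\right) = -2316 - \frac{349}{86} = - \frac{199525}{86}$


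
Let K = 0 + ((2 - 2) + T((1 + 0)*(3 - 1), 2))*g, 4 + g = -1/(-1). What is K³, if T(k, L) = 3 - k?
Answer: -27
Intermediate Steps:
g = -3 (g = -4 - 1/(-1) = -4 - 1*(-1) = -4 + 1 = -3)
K = -3 (K = 0 + ((2 - 2) + (3 - (1 + 0)*(3 - 1)))*(-3) = 0 + (0 + (3 - 2))*(-3) = 0 + (0 + 1)*(-3) = 0 + 1*(-3) = 0 - 3 = -3)
K³ = (-3)³ = -27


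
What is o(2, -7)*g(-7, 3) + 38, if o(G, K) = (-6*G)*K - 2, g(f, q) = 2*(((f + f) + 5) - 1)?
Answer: -1602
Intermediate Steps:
g(f, q) = 8 + 4*f (g(f, q) = 2*((2*f + 5) - 1) = 2*((5 + 2*f) - 1) = 2*(4 + 2*f) = 8 + 4*f)
o(G, K) = -2 - 6*G*K (o(G, K) = -6*G*K - 2 = -2 - 6*G*K)
o(2, -7)*g(-7, 3) + 38 = (-2 - 6*2*(-7))*(8 + 4*(-7)) + 38 = (-2 + 84)*(8 - 28) + 38 = 82*(-20) + 38 = -1640 + 38 = -1602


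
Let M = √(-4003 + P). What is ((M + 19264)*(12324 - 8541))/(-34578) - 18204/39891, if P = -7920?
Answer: -161539693628/76630611 - 1261*I*√11923/11526 ≈ -2108.0 - 11.946*I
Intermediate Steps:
M = I*√11923 (M = √(-4003 - 7920) = √(-11923) = I*√11923 ≈ 109.19*I)
((M + 19264)*(12324 - 8541))/(-34578) - 18204/39891 = ((I*√11923 + 19264)*(12324 - 8541))/(-34578) - 18204/39891 = ((19264 + I*√11923)*3783)*(-1/34578) - 18204*1/39891 = (72875712 + 3783*I*√11923)*(-1/34578) - 6068/13297 = (-12145952/5763 - 1261*I*√11923/11526) - 6068/13297 = -161539693628/76630611 - 1261*I*√11923/11526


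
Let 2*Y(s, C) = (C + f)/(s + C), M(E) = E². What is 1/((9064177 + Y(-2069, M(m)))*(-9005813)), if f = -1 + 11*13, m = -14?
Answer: -1873/152893518651085176 ≈ -1.2250e-14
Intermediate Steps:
f = 142 (f = -1 + 143 = 142)
Y(s, C) = (142 + C)/(2*(C + s)) (Y(s, C) = ((C + 142)/(s + C))/2 = ((142 + C)/(C + s))/2 = (142 + C)/(2*(C + s)))
1/((9064177 + Y(-2069, M(m)))*(-9005813)) = 1/((9064177 + (71 + (½)*(-14)²)/((-14)² - 2069))*(-9005813)) = -1/9005813/(9064177 + (71 + (½)*196)/(196 - 2069)) = -1/9005813/(9064177 + (71 + 98)/(-1873)) = -1/9005813/(9064177 - 1/1873*169) = -1/9005813/(9064177 - 169/1873) = -1/9005813/(16977203352/1873) = (1873/16977203352)*(-1/9005813) = -1873/152893518651085176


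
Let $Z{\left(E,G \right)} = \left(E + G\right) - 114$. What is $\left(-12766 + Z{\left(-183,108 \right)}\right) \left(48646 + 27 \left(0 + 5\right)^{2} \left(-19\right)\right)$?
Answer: $-464061055$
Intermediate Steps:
$Z{\left(E,G \right)} = -114 + E + G$
$\left(-12766 + Z{\left(-183,108 \right)}\right) \left(48646 + 27 \left(0 + 5\right)^{2} \left(-19\right)\right) = \left(-12766 - 189\right) \left(48646 + 27 \left(0 + 5\right)^{2} \left(-19\right)\right) = \left(-12766 - 189\right) \left(48646 + 27 \cdot 5^{2} \left(-19\right)\right) = - 12955 \left(48646 + 27 \cdot 25 \left(-19\right)\right) = - 12955 \left(48646 + 675 \left(-19\right)\right) = - 12955 \left(48646 - 12825\right) = \left(-12955\right) 35821 = -464061055$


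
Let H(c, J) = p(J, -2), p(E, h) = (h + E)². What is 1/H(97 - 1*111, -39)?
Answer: 1/1681 ≈ 0.00059488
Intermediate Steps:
p(E, h) = (E + h)²
H(c, J) = (-2 + J)² (H(c, J) = (J - 2)² = (-2 + J)²)
1/H(97 - 1*111, -39) = 1/((-2 - 39)²) = 1/((-41)²) = 1/1681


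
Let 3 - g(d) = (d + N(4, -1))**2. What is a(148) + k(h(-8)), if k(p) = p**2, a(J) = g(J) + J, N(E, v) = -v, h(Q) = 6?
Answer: -22014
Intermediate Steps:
g(d) = 3 - (1 + d)**2 (g(d) = 3 - (d - 1*(-1))**2 = 3 - (d + 1)**2 = 3 - (1 + d)**2)
a(J) = 3 + J - (1 + J)**2 (a(J) = (3 - (1 + J)**2) + J = 3 + J - (1 + J)**2)
a(148) + k(h(-8)) = (2 - 1*148 - 1*148**2) + 6**2 = (2 - 148 - 1*21904) + 36 = (2 - 148 - 21904) + 36 = -22050 + 36 = -22014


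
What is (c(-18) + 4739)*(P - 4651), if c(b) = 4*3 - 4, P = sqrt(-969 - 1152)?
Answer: -22078297 + 4747*I*sqrt(2121) ≈ -2.2078e+7 + 2.1862e+5*I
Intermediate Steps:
P = I*sqrt(2121) (P = sqrt(-2121) = I*sqrt(2121) ≈ 46.054*I)
c(b) = 8 (c(b) = 12 - 4 = 8)
(c(-18) + 4739)*(P - 4651) = (8 + 4739)*(I*sqrt(2121) - 4651) = 4747*(-4651 + I*sqrt(2121)) = -22078297 + 4747*I*sqrt(2121)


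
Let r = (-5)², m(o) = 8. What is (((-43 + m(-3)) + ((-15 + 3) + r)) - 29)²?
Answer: 2601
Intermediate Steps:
r = 25
(((-43 + m(-3)) + ((-15 + 3) + r)) - 29)² = (((-43 + 8) + ((-15 + 3) + 25)) - 29)² = ((-35 + (-12 + 25)) - 29)² = ((-35 + 13) - 29)² = (-22 - 29)² = (-51)² = 2601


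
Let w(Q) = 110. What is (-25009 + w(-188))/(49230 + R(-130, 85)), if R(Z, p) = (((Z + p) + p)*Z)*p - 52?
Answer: 24899/392822 ≈ 0.063385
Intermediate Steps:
R(Z, p) = -52 + Z*p*(Z + 2*p) (R(Z, p) = ((Z + 2*p)*Z)*p - 52 = (Z*(Z + 2*p))*p - 52 = Z*p*(Z + 2*p) - 52 = -52 + Z*p*(Z + 2*p))
(-25009 + w(-188))/(49230 + R(-130, 85)) = (-25009 + 110)/(49230 + (-52 + 85*(-130)² + 2*(-130)*85²)) = -24899/(49230 + (-52 + 85*16900 + 2*(-130)*7225)) = -24899/(49230 + (-52 + 1436500 - 1878500)) = -24899/(49230 - 442052) = -24899/(-392822) = -24899*(-1/392822) = 24899/392822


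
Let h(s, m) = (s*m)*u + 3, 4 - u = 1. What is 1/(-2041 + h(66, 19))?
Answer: 1/1724 ≈ 0.00058005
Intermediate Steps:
u = 3 (u = 4 - 1*1 = 4 - 1 = 3)
h(s, m) = 3 + 3*m*s (h(s, m) = (s*m)*3 + 3 = (m*s)*3 + 3 = 3*m*s + 3 = 3 + 3*m*s)
1/(-2041 + h(66, 19)) = 1/(-2041 + (3 + 3*19*66)) = 1/(-2041 + (3 + 3762)) = 1/(-2041 + 3765) = 1/1724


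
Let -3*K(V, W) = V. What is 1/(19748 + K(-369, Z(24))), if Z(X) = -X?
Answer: 1/19871 ≈ 5.0325e-5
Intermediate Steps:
K(V, W) = -V/3
1/(19748 + K(-369, Z(24))) = 1/(19748 - 1/3*(-369)) = 1/(19748 + 123) = 1/19871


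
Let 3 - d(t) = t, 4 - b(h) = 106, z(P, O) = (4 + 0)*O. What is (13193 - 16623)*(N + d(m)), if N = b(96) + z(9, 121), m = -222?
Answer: -2082010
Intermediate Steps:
z(P, O) = 4*O
b(h) = -102 (b(h) = 4 - 1*106 = 4 - 106 = -102)
d(t) = 3 - t
N = 382 (N = -102 + 4*121 = -102 + 484 = 382)
(13193 - 16623)*(N + d(m)) = (13193 - 16623)*(382 + (3 - 1*(-222))) = -3430*(382 + (3 + 222)) = -3430*(382 + 225) = -3430*607 = -2082010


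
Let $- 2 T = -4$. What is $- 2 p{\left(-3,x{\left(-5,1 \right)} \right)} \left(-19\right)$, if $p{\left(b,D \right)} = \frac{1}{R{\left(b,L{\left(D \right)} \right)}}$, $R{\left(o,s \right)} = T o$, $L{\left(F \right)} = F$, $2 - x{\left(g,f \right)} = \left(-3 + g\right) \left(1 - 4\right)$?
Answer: $- \frac{19}{3} \approx -6.3333$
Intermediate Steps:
$x{\left(g,f \right)} = -7 + 3 g$ ($x{\left(g,f \right)} = 2 - \left(-3 + g\right) \left(1 - 4\right) = 2 - \left(-3 + g\right) \left(-3\right) = 2 - \left(9 - 3 g\right) = 2 + \left(-9 + 3 g\right) = -7 + 3 g$)
$T = 2$ ($T = \left(- \frac{1}{2}\right) \left(-4\right) = 2$)
$R{\left(o,s \right)} = 2 o$
$p{\left(b,D \right)} = \frac{1}{2 b}$
$- 2 p{\left(-3,x{\left(-5,1 \right)} \right)} \left(-19\right) = - 2 \frac{1}{2 \left(-3\right)} \left(-19\right) = - 2 \cdot \frac{1}{2} \left(- \frac{1}{3}\right) \left(-19\right) = \left(-2\right) \left(- \frac{1}{6}\right) \left(-19\right) = \frac{1}{3} \left(-19\right) = - \frac{19}{3}$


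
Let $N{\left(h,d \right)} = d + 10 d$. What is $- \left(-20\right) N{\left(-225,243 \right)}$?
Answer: $53460$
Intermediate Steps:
$N{\left(h,d \right)} = 11 d$
$- \left(-20\right) N{\left(-225,243 \right)} = - \left(-20\right) 11 \cdot 243 = - \left(-20\right) 2673 = \left(-1\right) \left(-53460\right) = 53460$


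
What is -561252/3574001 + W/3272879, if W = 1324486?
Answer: 2896804403978/11697272818879 ≈ 0.24765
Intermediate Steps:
-561252/3574001 + W/3272879 = -561252/3574001 + 1324486/3272879 = 2896804403978/11697272818879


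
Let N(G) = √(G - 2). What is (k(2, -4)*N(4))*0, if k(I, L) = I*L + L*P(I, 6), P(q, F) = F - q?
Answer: 0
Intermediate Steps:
N(G) = √(-2 + G)
k(I, L) = I*L + L*(6 - I)
(k(2, -4)*N(4))*0 = ((6*(-4))*√(-2 + 4))*0 = -24*√2*0 = 0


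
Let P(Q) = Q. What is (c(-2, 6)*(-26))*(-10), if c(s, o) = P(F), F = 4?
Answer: 1040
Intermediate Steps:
c(s, o) = 4
(c(-2, 6)*(-26))*(-10) = (4*(-26))*(-10) = -104*(-10) = 1040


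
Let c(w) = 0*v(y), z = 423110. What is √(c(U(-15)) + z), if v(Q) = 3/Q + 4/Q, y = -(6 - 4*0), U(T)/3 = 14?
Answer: √423110 ≈ 650.47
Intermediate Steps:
U(T) = 42 (U(T) = 3*14 = 42)
y = -6 (y = -(6 + 0) = -1*6 = -6)
v(Q) = 7/Q
c(w) = 0 (c(w) = 0*(7/(-6)) = 0*(7*(-⅙)) = 0*(-7/6) = 0)
√(c(U(-15)) + z) = √(0 + 423110) = √423110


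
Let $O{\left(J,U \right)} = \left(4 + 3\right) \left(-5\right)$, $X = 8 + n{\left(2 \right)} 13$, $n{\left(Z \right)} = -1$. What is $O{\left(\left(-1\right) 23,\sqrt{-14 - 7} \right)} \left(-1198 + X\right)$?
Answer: $42105$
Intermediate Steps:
$X = -5$ ($X = 8 - 13 = -5$)
$O{\left(J,U \right)} = -35$ ($O{\left(J,U \right)} = 7 \left(-5\right) = -35$)
$O{\left(\left(-1\right) 23,\sqrt{-14 - 7} \right)} \left(-1198 + X\right) = - 35 \left(-1198 - 5\right) = \left(-35\right) \left(-1203\right) = 42105$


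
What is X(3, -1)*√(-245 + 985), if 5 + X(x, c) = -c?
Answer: -8*√185 ≈ -108.81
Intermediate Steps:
X(x, c) = -5 - c
X(3, -1)*√(-245 + 985) = (-5 - 1*(-1))*√(-245 + 985) = (-5 + 1)*√740 = -8*√185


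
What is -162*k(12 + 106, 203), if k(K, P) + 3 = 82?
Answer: -12798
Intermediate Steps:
k(K, P) = 79 (k(K, P) = -3 + 82 = 79)
-162*k(12 + 106, 203) = -162*79 = -12798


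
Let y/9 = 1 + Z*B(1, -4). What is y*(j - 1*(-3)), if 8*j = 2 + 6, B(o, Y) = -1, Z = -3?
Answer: 144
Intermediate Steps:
j = 1 (j = (2 + 6)/8 = (⅛)*8 = 1)
y = 36 (y = 9*(1 - 3*(-1)) = 9*(1 + 3) = 9*4 = 36)
y*(j - 1*(-3)) = 36*(1 - 1*(-3)) = 36*(1 + 3) = 36*4 = 144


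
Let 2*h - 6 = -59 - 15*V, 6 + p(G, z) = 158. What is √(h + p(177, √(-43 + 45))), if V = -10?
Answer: √802/2 ≈ 14.160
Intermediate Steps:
p(G, z) = 152 (p(G, z) = -6 + 158 = 152)
h = 97/2 (h = 3 + (-59 - 15*(-10))/2 = 3 + (-59 + 150)/2 = 3 + (½)*91 = 3 + 91/2 = 97/2 ≈ 48.500)
√(h + p(177, √(-43 + 45))) = √(97/2 + 152) = √(401/2) = √802/2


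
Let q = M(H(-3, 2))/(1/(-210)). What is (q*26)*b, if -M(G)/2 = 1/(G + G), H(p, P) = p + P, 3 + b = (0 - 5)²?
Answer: -120120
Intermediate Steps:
b = 22 (b = -3 + (0 - 5)² = -3 + (-5)² = -3 + 25 = 22)
H(p, P) = P + p
M(G) = -1/G (M(G) = -2/(G + G) = -2*1/(2*G) = -1/G)
q = -210 (q = (-1/(2 - 3))/(1/(-210)) = (-1/(-1))/(-1/210) = -1*(-1)*(-210) = 1*(-210) = -210)
(q*26)*b = -210*26*22 = -5460*22 = -120120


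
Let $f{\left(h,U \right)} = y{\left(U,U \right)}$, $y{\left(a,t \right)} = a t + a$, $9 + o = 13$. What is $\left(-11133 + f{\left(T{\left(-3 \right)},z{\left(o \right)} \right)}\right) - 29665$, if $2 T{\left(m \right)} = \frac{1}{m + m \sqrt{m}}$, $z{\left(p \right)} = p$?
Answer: $-40778$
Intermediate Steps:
$o = 4$ ($o = -9 + 13 = 4$)
$T{\left(m \right)} = \frac{1}{2 \left(m + m^{\frac{3}{2}}\right)}$ ($T{\left(m \right)} = \frac{1}{2 \left(m + m \sqrt{m}\right)} = \frac{1}{2 \left(m + m^{\frac{3}{2}}\right)}$)
$y{\left(a,t \right)} = a + a t$
$f{\left(h,U \right)} = U \left(1 + U\right)$
$\left(-11133 + f{\left(T{\left(-3 \right)},z{\left(o \right)} \right)}\right) - 29665 = \left(-11133 + 4 \left(1 + 4\right)\right) - 29665 = \left(-11133 + 4 \cdot 5\right) - 29665 = \left(-11133 + 20\right) - 29665 = -11113 - 29665 = -40778$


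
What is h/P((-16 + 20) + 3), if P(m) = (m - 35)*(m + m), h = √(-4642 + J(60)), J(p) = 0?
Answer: -I*√4642/392 ≈ -0.17381*I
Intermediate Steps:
h = I*√4642 (h = √(-4642 + 0) = √(-4642) = I*√4642 ≈ 68.132*I)
P(m) = 2*m*(-35 + m) (P(m) = (-35 + m)*(2*m) = 2*m*(-35 + m))
h/P((-16 + 20) + 3) = (I*√4642)/((2*((-16 + 20) + 3)*(-35 + ((-16 + 20) + 3)))) = (I*√4642)/((2*(4 + 3)*(-35 + (4 + 3)))) = (I*√4642)/((2*7*(-35 + 7))) = (I*√4642)/((2*7*(-28))) = (I*√4642)/(-392) = (I*√4642)*(-1/392) = -I*√4642/392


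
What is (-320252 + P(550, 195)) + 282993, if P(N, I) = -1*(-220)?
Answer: -37039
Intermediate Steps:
P(N, I) = 220
(-320252 + P(550, 195)) + 282993 = (-320252 + 220) + 282993 = -320032 + 282993 = -37039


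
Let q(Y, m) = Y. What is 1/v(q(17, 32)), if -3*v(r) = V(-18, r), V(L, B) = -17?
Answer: 3/17 ≈ 0.17647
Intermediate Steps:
v(r) = 17/3 (v(r) = -⅓*(-17) = 17/3)
1/v(q(17, 32)) = 1/(17/3) = 3/17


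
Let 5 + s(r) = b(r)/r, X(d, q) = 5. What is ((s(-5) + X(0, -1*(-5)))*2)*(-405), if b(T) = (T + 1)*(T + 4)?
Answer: 648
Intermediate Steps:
b(T) = (1 + T)*(4 + T)
s(r) = -5 + (4 + r² + 5*r)/r
((s(-5) + X(0, -1*(-5)))*2)*(-405) = (((-5 + 4/(-5)) + 5)*2)*(-405) = (((-5 + 4*(-⅕)) + 5)*2)*(-405) = (((-5 - ⅘) + 5)*2)*(-405) = ((-29/5 + 5)*2)*(-405) = -⅘*2*(-405) = -8/5*(-405) = 648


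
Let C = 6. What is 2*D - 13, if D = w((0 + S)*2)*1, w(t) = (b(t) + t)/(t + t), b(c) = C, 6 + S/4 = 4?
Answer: -99/8 ≈ -12.375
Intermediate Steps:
S = -8 (S = -24 + 4*4 = -24 + 16 = -8)
b(c) = 6
w(t) = (6 + t)/(2*t) (w(t) = (6 + t)/(t + t) = (6 + t)/((2*t)) = (6 + t)*(1/(2*t)) = (6 + t)/(2*t))
D = 5/16 (D = ((6 + (0 - 8)*2)/(2*(((0 - 8)*2))))*1 = ((6 - 8*2)/(2*((-8*2))))*1 = ((½)*(6 - 16)/(-16))*1 = ((½)*(-1/16)*(-10))*1 = (5/16)*1 = 5/16 ≈ 0.31250)
2*D - 13 = 2*(5/16) - 13 = 5/8 - 13 = -99/8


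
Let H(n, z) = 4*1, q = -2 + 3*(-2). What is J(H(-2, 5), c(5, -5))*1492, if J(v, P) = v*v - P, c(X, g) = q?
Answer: 35808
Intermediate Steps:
q = -8 (q = -2 - 6 = -8)
c(X, g) = -8
H(n, z) = 4
J(v, P) = v² - P
J(H(-2, 5), c(5, -5))*1492 = (4² - 1*(-8))*1492 = (16 + 8)*1492 = 24*1492 = 35808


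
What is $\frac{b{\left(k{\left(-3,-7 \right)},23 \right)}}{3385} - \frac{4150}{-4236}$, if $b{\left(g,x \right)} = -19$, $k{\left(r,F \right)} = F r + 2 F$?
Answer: $\frac{6983633}{7169430} \approx 0.97408$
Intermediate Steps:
$k{\left(r,F \right)} = 2 F + F r$
$\frac{b{\left(k{\left(-3,-7 \right)},23 \right)}}{3385} - \frac{4150}{-4236} = - \frac{19}{3385} - \frac{4150}{-4236} = \left(-19\right) \frac{1}{3385} - - \frac{2075}{2118} = - \frac{19}{3385} + \frac{2075}{2118} = \frac{6983633}{7169430}$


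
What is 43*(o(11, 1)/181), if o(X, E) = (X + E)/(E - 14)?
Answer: -516/2353 ≈ -0.21929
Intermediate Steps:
o(X, E) = (E + X)/(-14 + E)
43*(o(11, 1)/181) = 43*(((1 + 11)/(-14 + 1))/181) = 43*((12/(-13))*(1/181)) = 43*(-1/13*12*(1/181)) = 43*(-12/13*1/181) = 43*(-12/2353) = -516/2353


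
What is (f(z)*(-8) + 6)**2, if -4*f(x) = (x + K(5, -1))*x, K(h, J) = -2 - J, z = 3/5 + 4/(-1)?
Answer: 806404/625 ≈ 1290.2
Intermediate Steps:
z = -17/5 (z = 3*(1/5) + 4*(-1) = 3/5 - 4 = -17/5 ≈ -3.4000)
f(x) = -x*(-1 + x)/4 (f(x) = -(x + (-2 - 1*(-1)))*x/4 = -(x + (-2 + 1))*x/4 = -(x - 1)*x/4 = -(-1 + x)*x/4 = -x*(-1 + x)/4)
(f(z)*(-8) + 6)**2 = (((1/4)*(-17/5)*(1 - 1*(-17/5)))*(-8) + 6)**2 = (((1/4)*(-17/5)*(1 + 17/5))*(-8) + 6)**2 = (((1/4)*(-17/5)*(22/5))*(-8) + 6)**2 = (-187/50*(-8) + 6)**2 = (748/25 + 6)**2 = (898/25)**2 = 806404/625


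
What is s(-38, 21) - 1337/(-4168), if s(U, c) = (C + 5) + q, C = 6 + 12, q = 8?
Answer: 130545/4168 ≈ 31.321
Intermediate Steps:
C = 18
s(U, c) = 31 (s(U, c) = (18 + 5) + 8 = 23 + 8 = 31)
s(-38, 21) - 1337/(-4168) = 31 - 1337/(-4168) = 31 - 1337*(-1/4168) = 31 + 1337/4168 = 130545/4168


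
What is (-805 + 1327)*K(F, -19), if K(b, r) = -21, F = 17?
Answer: -10962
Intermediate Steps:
(-805 + 1327)*K(F, -19) = (-805 + 1327)*(-21) = 522*(-21) = -10962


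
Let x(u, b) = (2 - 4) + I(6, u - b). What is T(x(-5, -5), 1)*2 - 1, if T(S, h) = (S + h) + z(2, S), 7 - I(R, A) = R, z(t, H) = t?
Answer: 3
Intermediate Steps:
I(R, A) = 7 - R
x(u, b) = -1 (x(u, b) = (2 - 4) + (7 - 1*6) = -2 + (7 - 6) = -2 + 1 = -1)
T(S, h) = 2 + S + h (T(S, h) = (S + h) + 2 = 2 + S + h)
T(x(-5, -5), 1)*2 - 1 = (2 - 1 + 1)*2 - 1 = 2*2 - 1 = 4 - 1 = 3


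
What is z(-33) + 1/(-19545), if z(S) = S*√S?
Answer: -1/19545 - 33*I*√33 ≈ -5.1164e-5 - 189.57*I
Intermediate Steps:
z(S) = S^(3/2)
z(-33) + 1/(-19545) = (-33)^(3/2) + 1/(-19545) = -33*I*√33 - 1/19545 = -1/19545 - 33*I*√33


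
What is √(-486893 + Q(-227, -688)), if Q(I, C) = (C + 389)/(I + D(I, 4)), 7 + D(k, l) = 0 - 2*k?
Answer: I*√5891421745/110 ≈ 697.78*I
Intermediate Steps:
D(k, l) = -7 - 2*k (D(k, l) = -7 + (0 - 2*k) = -7 - 2*k)
Q(I, C) = (389 + C)/(-7 - I) (Q(I, C) = (C + 389)/(I + (-7 - 2*I)) = (389 + C)/(-7 - I))
√(-486893 + Q(-227, -688)) = √(-486893 + (389 - 688)/(-7 - 1*(-227))) = √(-486893 - 299/(-7 + 227)) = √(-486893 - 299/220) = √(-107116759/220) = I*√5891421745/110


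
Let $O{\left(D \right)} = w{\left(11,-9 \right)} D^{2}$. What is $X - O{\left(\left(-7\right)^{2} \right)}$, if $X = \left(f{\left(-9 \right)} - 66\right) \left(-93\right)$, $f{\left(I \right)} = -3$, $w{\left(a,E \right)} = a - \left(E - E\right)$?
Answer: $-19994$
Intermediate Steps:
$w{\left(a,E \right)} = a$ ($w{\left(a,E \right)} = a - 0 = a + 0 = a$)
$O{\left(D \right)} = 11 D^{2}$
$X = 6417$ ($X = \left(-3 - 66\right) \left(-93\right) = \left(-69\right) \left(-93\right) = 6417$)
$X - O{\left(\left(-7\right)^{2} \right)} = 6417 - 11 \left(\left(-7\right)^{2}\right)^{2} = 6417 - 11 \cdot 49^{2} = 6417 - 11 \cdot 2401 = 6417 - 26411 = -19994$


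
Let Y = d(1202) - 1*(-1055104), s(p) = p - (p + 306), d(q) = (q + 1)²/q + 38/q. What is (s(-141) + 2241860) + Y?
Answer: 3964030163/1202 ≈ 3.2979e+6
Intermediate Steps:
d(q) = 38/q + (1 + q)²/q (d(q) = (1 + q)²/q + 38/q = 38/q + (1 + q)²/q)
s(p) = -306 (s(p) = p - (306 + p) = p + (-306 - p) = -306)
Y = 1269682255/1202 (Y = (38 + (1 + 1202)²)/1202 - 1*(-1055104) = (38 + 1203²)/1202 + 1055104 = (38 + 1447209)/1202 + 1055104 = (1/1202)*1447247 + 1055104 = 1447247/1202 + 1055104 = 1269682255/1202 ≈ 1.0563e+6)
(s(-141) + 2241860) + Y = (-306 + 2241860) + 1269682255/1202 = 2241554 + 1269682255/1202 = 3964030163/1202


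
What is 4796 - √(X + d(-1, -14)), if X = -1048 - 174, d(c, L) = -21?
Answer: 4796 - I*√1243 ≈ 4796.0 - 35.256*I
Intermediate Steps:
X = -1222
4796 - √(X + d(-1, -14)) = 4796 - √(-1222 - 21) = 4796 - √(-1243) = 4796 - I*√1243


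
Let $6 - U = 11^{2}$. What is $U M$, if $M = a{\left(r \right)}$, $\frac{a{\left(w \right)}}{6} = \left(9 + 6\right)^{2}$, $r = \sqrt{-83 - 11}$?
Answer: $-155250$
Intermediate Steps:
$r = i \sqrt{94}$ ($r = \sqrt{-94} = i \sqrt{94} \approx 9.6954 i$)
$U = -115$ ($U = 6 - 11^{2} = 6 - 121 = -115$)
$a{\left(w \right)} = 1350$ ($a{\left(w \right)} = 6 \left(9 + 6\right)^{2} = 6 \cdot 15^{2} = 6 \cdot 225 = 1350$)
$M = 1350$
$U M = \left(-115\right) 1350 = -155250$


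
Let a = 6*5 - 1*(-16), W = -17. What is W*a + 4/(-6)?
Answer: -2348/3 ≈ -782.67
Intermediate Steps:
a = 46 (a = 30 + 16 = 46)
W*a + 4/(-6) = -17*46 + 4/(-6) = -782 + 4*(-⅙) = -782 - ⅔ = -2348/3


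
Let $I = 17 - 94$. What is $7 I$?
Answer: $-539$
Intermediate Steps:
$I = -77$ ($I = 17 - 94 = -77$)
$7 I = 7 \left(-77\right) = -539$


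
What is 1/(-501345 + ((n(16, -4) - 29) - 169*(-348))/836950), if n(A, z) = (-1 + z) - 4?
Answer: -418475/209800319488 ≈ -1.9946e-6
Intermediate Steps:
n(A, z) = -5 + z
1/(-501345 + ((n(16, -4) - 29) - 169*(-348))/836950) = 1/(-501345 + (((-5 - 4) - 29) - 169*(-348))/836950) = 1/(-501345 + ((-9 - 29) + 58812)*(1/836950)) = 1/(-501345 + (-38 + 58812)*(1/836950)) = 1/(-501345 + 58774*(1/836950)) = 1/(-501345 + 29387/418475) = 1/(-209800319488/418475) = -418475/209800319488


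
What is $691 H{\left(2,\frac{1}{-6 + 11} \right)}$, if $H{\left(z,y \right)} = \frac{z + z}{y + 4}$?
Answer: $\frac{13820}{21} \approx 658.1$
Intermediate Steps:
$H{\left(z,y \right)} = \frac{2 z}{4 + y}$
$691 H{\left(2,\frac{1}{-6 + 11} \right)} = 691 \cdot 2 \cdot 2 \frac{1}{4 + \frac{1}{-6 + 11}} = 691 \cdot 2 \cdot 2 \frac{1}{4 + \frac{1}{5}} = 691 \cdot 2 \cdot 2 \frac{1}{\frac{21}{5}} = 691 \cdot 2 \cdot 2 \cdot \frac{5}{21} = 691 \cdot \frac{20}{21} = \frac{13820}{21}$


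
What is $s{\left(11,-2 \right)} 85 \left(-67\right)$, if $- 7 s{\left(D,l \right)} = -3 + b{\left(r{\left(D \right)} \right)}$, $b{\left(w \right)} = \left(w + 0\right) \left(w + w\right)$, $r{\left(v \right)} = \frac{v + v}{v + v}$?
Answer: $- \frac{5695}{7} \approx -813.57$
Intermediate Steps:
$r{\left(v \right)} = 1$ ($r{\left(v \right)} = \frac{2 v}{2 v} = 2 v \frac{1}{2 v} = 1$)
$b{\left(w \right)} = 2 w^{2}$ ($b{\left(w \right)} = w 2 w = 2 w^{2}$)
$s{\left(D,l \right)} = \frac{1}{7}$ ($s{\left(D,l \right)} = - \frac{-3 + 2 \cdot 1^{2}}{7} = - \frac{-3 + 2 \cdot 1}{7} = - \frac{-3 + 2}{7} = \left(- \frac{1}{7}\right) \left(-1\right) = \frac{1}{7}$)
$s{\left(11,-2 \right)} 85 \left(-67\right) = \frac{1}{7} \cdot 85 \left(-67\right) = \frac{85}{7} \left(-67\right) = - \frac{5695}{7}$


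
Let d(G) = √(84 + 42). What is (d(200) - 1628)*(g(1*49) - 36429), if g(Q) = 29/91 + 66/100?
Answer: 134918462558/2275 - 497242491*√14/4550 ≈ 5.8896e+7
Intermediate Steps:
d(G) = 3*√14 (d(G) = √126 = 3*√14)
g(Q) = 4453/4550 (g(Q) = 29*(1/91) + 66*(1/100) = 29/91 + 33/50 = 4453/4550)
(d(200) - 1628)*(g(1*49) - 36429) = (3*√14 - 1628)*(4453/4550 - 36429) = (-1628 + 3*√14)*(-165747497/4550) = 134918462558/2275 - 497242491*√14/4550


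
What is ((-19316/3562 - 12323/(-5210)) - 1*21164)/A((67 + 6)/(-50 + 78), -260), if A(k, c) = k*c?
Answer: 1374865369899/44028902450 ≈ 31.226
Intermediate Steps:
A(k, c) = c*k
((-19316/3562 - 12323/(-5210)) - 1*21164)/A((67 + 6)/(-50 + 78), -260) = ((-19316/3562 - 12323/(-5210)) - 1*21164)/((-260*(67 + 6)/(-50 + 78))) = ((-19316*1/3562 - 12323*(-1/5210)) - 21164)/((-18980/28)) = ((-9658/1781 + 12323/5210) - 21164)/((-18980/28)) = (-28370917/9279010 - 21164)/((-260*73/28)) = -196409338557/(9279010*(-4745/7)) = -196409338557/9279010*(-7/4745) = 1374865369899/44028902450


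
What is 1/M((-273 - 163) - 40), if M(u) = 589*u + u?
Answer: -1/280840 ≈ -3.5607e-6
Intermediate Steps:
M(u) = 590*u
1/M((-273 - 163) - 40) = 1/(590*((-273 - 163) - 40)) = 1/(590*(-436 - 40)) = 1/(590*(-476)) = 1/(-280840) = -1/280840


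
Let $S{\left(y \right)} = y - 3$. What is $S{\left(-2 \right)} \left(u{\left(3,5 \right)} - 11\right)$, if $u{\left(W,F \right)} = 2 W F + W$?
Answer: $-110$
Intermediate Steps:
$S{\left(y \right)} = -3 + y$
$u{\left(W,F \right)} = W + 2 F W$ ($u{\left(W,F \right)} = 2 F W + W = W + 2 F W$)
$S{\left(-2 \right)} \left(u{\left(3,5 \right)} - 11\right) = \left(-3 - 2\right) \left(3 \left(1 + 2 \cdot 5\right) - 11\right) = - 5 \left(3 \left(1 + 10\right) - 11\right) = - 5 \left(3 \cdot 11 - 11\right) = - 5 \left(33 - 11\right) = \left(-5\right) 22 = -110$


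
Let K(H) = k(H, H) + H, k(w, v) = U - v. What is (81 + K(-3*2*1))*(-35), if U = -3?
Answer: -2730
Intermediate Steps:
k(w, v) = -3 - v
K(H) = -3 (K(H) = (-3 - H) + H = -3)
(81 + K(-3*2*1))*(-35) = (81 - 3)*(-35) = 78*(-35) = -2730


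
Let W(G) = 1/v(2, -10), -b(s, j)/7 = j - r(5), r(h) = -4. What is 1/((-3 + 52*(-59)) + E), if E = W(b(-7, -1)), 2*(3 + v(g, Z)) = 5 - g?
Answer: -3/9215 ≈ -0.00032556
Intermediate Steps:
v(g, Z) = -½ - g/2 (v(g, Z) = -3 + (5 - g)/2 = -3 + (5/2 - g/2) = -½ - g/2)
b(s, j) = -28 - 7*j (b(s, j) = -7*(j - 1*(-4)) = -7*(j + 4) = -7*(4 + j) = -28 - 7*j)
W(G) = -⅔ (W(G) = 1/(-½ - ½*2) = 1/(-½ - 1) = 1/(-3/2) = -⅔)
E = -⅔ ≈ -0.66667
1/((-3 + 52*(-59)) + E) = 1/((-3 + 52*(-59)) - ⅔) = 1/((-3 - 3068) - ⅔) = 1/(-3071 - ⅔) = 1/(-9215/3) = -3/9215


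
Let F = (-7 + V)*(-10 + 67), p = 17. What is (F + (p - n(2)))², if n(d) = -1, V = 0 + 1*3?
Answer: 44100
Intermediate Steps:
V = 3 (V = 0 + 3 = 3)
F = -228 (F = (-7 + 3)*(-10 + 67) = -4*57 = -228)
(F + (p - n(2)))² = (-228 + (17 - 1*(-1)))² = (-228 + (17 + 1))² = (-228 + 18)² = (-210)² = 44100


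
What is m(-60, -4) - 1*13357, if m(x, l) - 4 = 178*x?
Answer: -24033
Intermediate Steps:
m(x, l) = 4 + 178*x
m(-60, -4) - 1*13357 = (4 + 178*(-60)) - 1*13357 = (4 - 10680) - 13357 = -10676 - 13357 = -24033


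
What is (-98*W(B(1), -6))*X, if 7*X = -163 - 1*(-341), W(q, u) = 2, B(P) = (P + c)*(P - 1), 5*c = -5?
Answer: -4984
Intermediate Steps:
c = -1 (c = (⅕)*(-5) = -1)
B(P) = (-1 + P)² (B(P) = (P - 1)*(P - 1) = (-1 + P)*(-1 + P) = (-1 + P)²)
X = 178/7 (X = (-163 - 1*(-341))/7 = (-163 + 341)/7 = (⅐)*178 = 178/7 ≈ 25.429)
(-98*W(B(1), -6))*X = -98*2*(178/7) = -196*178/7 = -4984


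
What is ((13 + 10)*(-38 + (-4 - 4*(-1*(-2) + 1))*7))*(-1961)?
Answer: 6765450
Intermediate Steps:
((13 + 10)*(-38 + (-4 - 4*(-1*(-2) + 1))*7))*(-1961) = (23*(-38 + (-4 - 4*(2 + 1))*7))*(-1961) = (23*(-38 + (-4 - 4*3)*7))*(-1961) = (23*(-38 + (-4 - 12)*7))*(-1961) = (23*(-38 - 16*7))*(-1961) = (23*(-38 - 112))*(-1961) = (23*(-150))*(-1961) = -3450*(-1961) = 6765450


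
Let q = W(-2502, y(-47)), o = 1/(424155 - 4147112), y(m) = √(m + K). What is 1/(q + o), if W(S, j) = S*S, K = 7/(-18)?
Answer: 3722957/23305725711827 ≈ 1.5974e-7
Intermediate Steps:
K = -7/18 (K = 7*(-1/18) = -7/18 ≈ -0.38889)
y(m) = √(-7/18 + m) (y(m) = √(m - 7/18) = √(-7/18 + m))
o = -1/3722957 (o = 1/(-3722957) = -1/3722957 ≈ -2.6860e-7)
W(S, j) = S²
q = 6260004 (q = (-2502)² = 6260004)
1/(q + o) = 1/(6260004 - 1/3722957) = 1/(23305725711827/3722957) = 3722957/23305725711827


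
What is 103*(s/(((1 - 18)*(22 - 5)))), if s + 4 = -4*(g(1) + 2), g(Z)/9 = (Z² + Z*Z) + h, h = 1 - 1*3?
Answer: 1236/289 ≈ 4.2768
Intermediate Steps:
h = -2 (h = 1 - 3 = -2)
g(Z) = -18 + 18*Z² (g(Z) = 9*((Z² + Z*Z) - 2) = 9*((Z² + Z²) - 2) = 9*(2*Z² - 2) = 9*(-2 + 2*Z²) = -18 + 18*Z²)
s = -12 (s = -4 - 4*((-18 + 18*1²) + 2) = -4 - 4*((-18 + 18*1) + 2) = -4 - 4*((-18 + 18) + 2) = -4 - 4*(0 + 2) = -4 - 4*2 = -4 - 8 = -12)
103*(s/(((1 - 18)*(22 - 5)))) = 103*(-12*1/((1 - 18)*(22 - 5))) = 103*(-12/((-17*17))) = 103*(-12/(-289)) = 103*(-12*(-1/289)) = 103*(12/289) = 1236/289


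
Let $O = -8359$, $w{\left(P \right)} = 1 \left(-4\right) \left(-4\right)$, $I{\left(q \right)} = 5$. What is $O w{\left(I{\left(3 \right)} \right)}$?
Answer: $-133744$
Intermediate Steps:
$w{\left(P \right)} = 16$ ($w{\left(P \right)} = \left(-4\right) \left(-4\right) = 16$)
$O w{\left(I{\left(3 \right)} \right)} = \left(-8359\right) 16 = -133744$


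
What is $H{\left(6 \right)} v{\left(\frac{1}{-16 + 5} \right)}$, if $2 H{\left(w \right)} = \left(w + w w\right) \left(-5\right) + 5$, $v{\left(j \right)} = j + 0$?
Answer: $\frac{205}{22} \approx 9.3182$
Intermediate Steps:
$v{\left(j \right)} = j$
$H{\left(w \right)} = \frac{5}{2} - \frac{5 w}{2} - \frac{5 w^{2}}{2}$ ($H{\left(w \right)} = \frac{\left(w + w w\right) \left(-5\right) + 5}{2} = \frac{\left(w + w^{2}\right) \left(-5\right) + 5}{2} = \frac{\left(- 5 w - 5 w^{2}\right) + 5}{2} = \frac{5 - 5 w - 5 w^{2}}{2} = \frac{5}{2} - \frac{5 w}{2} - \frac{5 w^{2}}{2}$)
$H{\left(6 \right)} v{\left(\frac{1}{-16 + 5} \right)} = \frac{\frac{5}{2} - 15 - \frac{5 \cdot 6^{2}}{2}}{-16 + 5} = \frac{\frac{5}{2} - 15 - 90}{-11} = \left(\frac{5}{2} - 15 - 90\right) \left(- \frac{1}{11}\right) = \left(- \frac{205}{2}\right) \left(- \frac{1}{11}\right) = \frac{205}{22}$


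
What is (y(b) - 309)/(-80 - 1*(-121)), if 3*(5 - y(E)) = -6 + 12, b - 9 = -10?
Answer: -306/41 ≈ -7.4634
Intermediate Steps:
b = -1 (b = 9 - 10 = -1)
y(E) = 3 (y(E) = 5 - (-6 + 12)/3 = 5 - 1/3*6 = 5 - 2 = 3)
(y(b) - 309)/(-80 - 1*(-121)) = (3 - 309)/(-80 - 1*(-121)) = -306/(-80 + 121) = -306/41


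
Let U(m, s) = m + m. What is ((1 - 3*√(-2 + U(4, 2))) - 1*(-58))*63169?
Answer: 3726971 - 189507*√6 ≈ 3.2628e+6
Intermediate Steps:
U(m, s) = 2*m
((1 - 3*√(-2 + U(4, 2))) - 1*(-58))*63169 = ((1 - 3*√(-2 + 2*4)) - 1*(-58))*63169 = ((1 - 3*√(-2 + 8)) + 58)*63169 = ((1 - 3*√6) + 58)*63169 = (59 - 3*√6)*63169 = 3726971 - 189507*√6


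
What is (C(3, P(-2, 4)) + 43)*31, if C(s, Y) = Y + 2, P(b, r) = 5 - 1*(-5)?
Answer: 1705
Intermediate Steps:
P(b, r) = 10 (P(b, r) = 5 + 5 = 10)
C(s, Y) = 2 + Y
(C(3, P(-2, 4)) + 43)*31 = ((2 + 10) + 43)*31 = (12 + 43)*31 = 55*31 = 1705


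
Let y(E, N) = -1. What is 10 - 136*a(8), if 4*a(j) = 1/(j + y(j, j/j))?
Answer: 36/7 ≈ 5.1429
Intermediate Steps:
a(j) = 1/(4*(-1 + j)) (a(j) = 1/(4*(j - 1)) = 1/(4*(-1 + j)))
10 - 136*a(8) = 10 - 34/(-1 + 8) = 10 - 34/7 = 36/7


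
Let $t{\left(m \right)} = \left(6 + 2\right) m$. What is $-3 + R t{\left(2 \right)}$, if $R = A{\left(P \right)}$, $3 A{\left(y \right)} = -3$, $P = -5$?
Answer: $-19$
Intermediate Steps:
$t{\left(m \right)} = 8 m$
$A{\left(y \right)} = -1$ ($A{\left(y \right)} = \frac{1}{3} \left(-3\right) = -1$)
$R = -1$
$-3 + R t{\left(2 \right)} = -3 - 8 \cdot 2 = -3 - 16 = -19$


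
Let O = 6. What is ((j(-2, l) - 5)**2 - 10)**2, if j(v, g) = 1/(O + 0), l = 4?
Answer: 231361/1296 ≈ 178.52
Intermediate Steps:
j(v, g) = 1/6 (j(v, g) = 1/(6 + 0) = 1/6)
((j(-2, l) - 5)**2 - 10)**2 = ((1/6 - 5)**2 - 10)**2 = ((-29/6)**2 - 10)**2 = (841/36 - 10)**2 = (481/36)**2 = 231361/1296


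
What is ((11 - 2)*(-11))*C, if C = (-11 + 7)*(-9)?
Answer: -3564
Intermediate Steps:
C = 36 (C = -4*(-9) = 36)
((11 - 2)*(-11))*C = ((11 - 2)*(-11))*36 = (9*(-11))*36 = -99*36 = -3564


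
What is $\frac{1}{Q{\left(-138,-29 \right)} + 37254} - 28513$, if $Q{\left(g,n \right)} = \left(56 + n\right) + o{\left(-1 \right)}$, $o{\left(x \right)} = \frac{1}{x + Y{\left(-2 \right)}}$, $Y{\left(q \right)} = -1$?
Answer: $- \frac{2125957791}{74561} \approx -28513.0$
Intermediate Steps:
$o{\left(x \right)} = \frac{1}{-1 + x}$ ($o{\left(x \right)} = \frac{1}{x - 1} = \frac{1}{-1 + x}$)
$Q{\left(g,n \right)} = \frac{111}{2} + n$ ($Q{\left(g,n \right)} = \left(56 + n\right) + \frac{1}{-1 - 1} = \left(56 + n\right) + \frac{1}{-2} = \left(56 + n\right) - \frac{1}{2} = \frac{111}{2} + n$)
$\frac{1}{Q{\left(-138,-29 \right)} + 37254} - 28513 = \frac{1}{\left(\frac{111}{2} - 29\right) + 37254} - 28513 = \frac{1}{\frac{53}{2} + 37254} - 28513 = \frac{1}{\frac{74561}{2}} - 28513 = \frac{2}{74561} - 28513 = - \frac{2125957791}{74561}$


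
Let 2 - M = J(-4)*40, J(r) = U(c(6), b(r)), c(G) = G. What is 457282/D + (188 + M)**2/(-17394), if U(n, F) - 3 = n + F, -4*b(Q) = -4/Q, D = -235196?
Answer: -268749629/78673062 ≈ -3.4160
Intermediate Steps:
b(Q) = 1/Q (b(Q) = -(-1)/Q = 1/Q)
U(n, F) = 3 + F + n (U(n, F) = 3 + (n + F) = 3 + (F + n) = 3 + F + n)
J(r) = 9 + 1/r (J(r) = 3 + 1/r + 6 = 9 + 1/r)
M = -348 (M = 2 - (9 + 1/(-4))*40 = 2 - (9 - 1/4)*40 = 2 - 35*40/4 = 2 - 1*350 = 2 - 350 = -348)
457282/D + (188 + M)**2/(-17394) = 457282/(-235196) + (188 - 348)**2/(-17394) = 457282*(-1/235196) + (-160)**2*(-1/17394) = -228641/117598 + 25600*(-1/17394) = -228641/117598 - 12800/8697 = -268749629/78673062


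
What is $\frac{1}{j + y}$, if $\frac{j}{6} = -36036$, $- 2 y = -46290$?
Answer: $- \frac{1}{193071} \approx -5.1794 \cdot 10^{-6}$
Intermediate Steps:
$y = 23145$ ($y = \left(- \frac{1}{2}\right) \left(-46290\right) = 23145$)
$j = -216216$ ($j = 6 \left(-36036\right) = -216216$)
$\frac{1}{j + y} = \frac{1}{-216216 + 23145} = \frac{1}{-193071} = - \frac{1}{193071}$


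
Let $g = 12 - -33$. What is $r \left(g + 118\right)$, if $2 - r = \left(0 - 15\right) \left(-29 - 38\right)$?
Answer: $-163489$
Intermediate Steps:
$r = -1003$ ($r = 2 - \left(0 - 15\right) \left(-29 - 38\right) = 2 - \left(-15\right) \left(-67\right) = 2 - 1005 = -1003$)
$g = 45$ ($g = 12 + 33 = 45$)
$r \left(g + 118\right) = - 1003 \left(45 + 118\right) = \left(-1003\right) 163 = -163489$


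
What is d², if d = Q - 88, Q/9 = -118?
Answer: 1322500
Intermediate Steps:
Q = -1062 (Q = 9*(-118) = -1062)
d = -1150 (d = -1062 - 88 = -1150)
d² = (-1150)² = 1322500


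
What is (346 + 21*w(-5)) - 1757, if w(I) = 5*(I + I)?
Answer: -2461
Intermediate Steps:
w(I) = 10*I (w(I) = 5*(2*I) = 10*I)
(346 + 21*w(-5)) - 1757 = (346 + 21*(10*(-5))) - 1757 = (346 + 21*(-50)) - 1757 = (346 - 1050) - 1757 = -704 - 1757 = -2461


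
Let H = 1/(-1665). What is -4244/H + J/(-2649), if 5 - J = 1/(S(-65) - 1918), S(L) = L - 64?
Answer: 12772272012848/1807501 ≈ 7.0663e+6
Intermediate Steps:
S(L) = -64 + L
H = -1/1665 ≈ -0.00060060
J = 10236/2047 (J = 5 - 1/((-64 - 65) - 1918) = 5 - 1/(-129 - 1918) = 5 - 1/(-2047) = 5 - 1*(-1/2047) = 5 + 1/2047 = 10236/2047 ≈ 5.0005)
-4244/H + J/(-2649) = -4244/(-1/1665) + (10236/2047)/(-2649) = -4244*(-1665) + (10236/2047)*(-1/2649) = 7066260 - 3412/1807501 = 12772272012848/1807501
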